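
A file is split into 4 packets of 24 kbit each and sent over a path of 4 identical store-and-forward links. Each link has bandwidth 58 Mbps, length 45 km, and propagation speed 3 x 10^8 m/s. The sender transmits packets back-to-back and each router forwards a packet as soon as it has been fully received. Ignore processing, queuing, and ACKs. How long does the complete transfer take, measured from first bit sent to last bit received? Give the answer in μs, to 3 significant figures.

3500 μs

Per-hop transmission t_tx = L/R = 24000/58000000 = 413.793 μs.
Per-hop propagation t_prop = 45000/300000000 = 150 μs.
Pipeline fill: first packet needs 4·t_tx to clear all hops; remaining 3 packets each add one t_tx.
Total = (4+4-1)·t_tx + 4·t_prop = 7·413.793 + 4·150 = 3500 μs.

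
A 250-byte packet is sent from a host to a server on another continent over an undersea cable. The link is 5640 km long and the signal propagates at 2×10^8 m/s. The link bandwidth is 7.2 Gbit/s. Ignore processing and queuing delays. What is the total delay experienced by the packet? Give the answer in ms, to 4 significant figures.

L = 250 × 8 = 2000 bits.
Transmission delay = L/R = 2000 / 7200000000 = 0.000277778 ms.
Propagation delay = d/s = 5640000 m / 200000000 m/s = 28.2 ms.
Total = 28.20 ms.

28.20 ms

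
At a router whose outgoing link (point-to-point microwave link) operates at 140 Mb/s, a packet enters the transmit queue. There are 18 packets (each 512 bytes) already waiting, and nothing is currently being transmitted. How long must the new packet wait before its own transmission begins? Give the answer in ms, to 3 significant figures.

Each queued packet: L/R = 4096/140000000 = 0.0292571 ms.
18 queued → 0.526629 ms.
Queuing delay = 0.527 ms.

0.527 ms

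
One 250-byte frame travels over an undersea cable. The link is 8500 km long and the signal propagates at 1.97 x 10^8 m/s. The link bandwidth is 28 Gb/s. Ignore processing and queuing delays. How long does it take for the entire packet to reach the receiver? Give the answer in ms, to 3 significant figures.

43.1 ms

L = 250 × 8 = 2000 bits.
Transmission delay = L/R = 2000 / 28000000000 = 7.14286e-05 ms.
Propagation delay = d/s = 8500000 m / 197000000 m/s = 43.1472 ms.
Total = 43.1 ms.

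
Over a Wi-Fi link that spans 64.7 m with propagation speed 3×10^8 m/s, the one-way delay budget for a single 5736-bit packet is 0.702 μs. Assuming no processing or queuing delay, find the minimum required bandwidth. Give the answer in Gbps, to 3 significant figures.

11.8 Gbps

Propagation delay = 64.7 / 300000000 = 0.215667 μs.
Transmission budget = 0.702 − 0.215667 = 0.486333 μs.
R ≥ L / t_tx = 5736 bits / 4.86333e-07 s = 11.8 Gbps.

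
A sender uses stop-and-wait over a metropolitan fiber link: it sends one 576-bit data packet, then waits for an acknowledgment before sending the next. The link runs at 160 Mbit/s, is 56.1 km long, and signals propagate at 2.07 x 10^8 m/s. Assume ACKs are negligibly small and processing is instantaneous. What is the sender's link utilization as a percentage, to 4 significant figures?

0.6598 %

t_tx = L/R = 576/160000000 = 3.6e-06 s.
t_prop = 56100/2.07e+08 = 0.000271014 s; RTT = 0.000542029 s.
Cycle = t_tx + RTT = 0.000545629 s.
Utilization = t_tx / cycle = 3.6e-06/0.000545629 = 0.6598 %.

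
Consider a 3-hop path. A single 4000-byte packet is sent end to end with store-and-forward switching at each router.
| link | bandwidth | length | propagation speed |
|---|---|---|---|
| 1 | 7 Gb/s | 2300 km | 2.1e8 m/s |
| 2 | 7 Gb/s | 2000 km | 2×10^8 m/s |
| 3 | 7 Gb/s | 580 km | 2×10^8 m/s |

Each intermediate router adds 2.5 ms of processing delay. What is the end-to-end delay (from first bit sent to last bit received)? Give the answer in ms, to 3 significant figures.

L = 4000 × 8 = 32000 bits.
Transmission delay per hop = L/R = 32000/7000000000 = 0.00457143 ms; 3 hops → 0.0137143 ms.
Propagation delays (d/s per hop): 10.9524, 10, 2.9 ms; sum = 23.8524 ms.
Processing at 2 router(s): 2 × 2.5 ms = 5 ms.
End-to-end = 28.9 ms.

28.9 ms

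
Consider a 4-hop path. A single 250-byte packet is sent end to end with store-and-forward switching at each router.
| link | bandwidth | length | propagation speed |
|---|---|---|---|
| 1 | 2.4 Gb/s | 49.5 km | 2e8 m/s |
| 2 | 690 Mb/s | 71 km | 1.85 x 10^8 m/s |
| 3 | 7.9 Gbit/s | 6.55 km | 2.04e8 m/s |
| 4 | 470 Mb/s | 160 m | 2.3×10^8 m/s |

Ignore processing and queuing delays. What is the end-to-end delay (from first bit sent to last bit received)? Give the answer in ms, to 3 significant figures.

L = 250 × 8 = 2000 bits.
Transmission delays (L/R per hop): 0.000833333, 0.00289855, 0.000253165, 0.00425532 ms; sum = 0.00824037 ms.
Propagation delays (d/s per hop): 0.2475, 0.383784, 0.0321078, 0.000695652 ms; sum = 0.664087 ms.
End-to-end = 0.672 ms.

0.672 ms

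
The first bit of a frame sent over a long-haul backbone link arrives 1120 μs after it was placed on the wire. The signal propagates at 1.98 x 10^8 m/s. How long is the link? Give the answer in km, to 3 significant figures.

222 km

d = s × t_prop = 198000000 × 0.00112 = 222 km.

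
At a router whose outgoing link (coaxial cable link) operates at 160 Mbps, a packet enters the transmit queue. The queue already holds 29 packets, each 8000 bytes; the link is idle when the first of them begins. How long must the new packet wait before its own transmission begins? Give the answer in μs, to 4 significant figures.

11600 μs

Each queued packet: L/R = 64000/160000000 = 400 μs.
29 queued → 11600 μs.
Queuing delay = 11600 μs.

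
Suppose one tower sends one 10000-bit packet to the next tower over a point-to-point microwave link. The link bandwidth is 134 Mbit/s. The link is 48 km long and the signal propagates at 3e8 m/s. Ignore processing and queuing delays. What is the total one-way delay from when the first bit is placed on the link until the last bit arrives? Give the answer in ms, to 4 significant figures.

Transmission delay = L/R = 10000 / 134000000 = 0.0746269 ms.
Propagation delay = d/s = 48000 m / 300000000 m/s = 0.16 ms.
Total = 0.2346 ms.

0.2346 ms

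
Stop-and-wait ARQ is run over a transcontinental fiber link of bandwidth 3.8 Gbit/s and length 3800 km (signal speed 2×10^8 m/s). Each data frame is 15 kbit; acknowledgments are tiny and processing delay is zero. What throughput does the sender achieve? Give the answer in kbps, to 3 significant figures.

t_tx = L/R = 15000/3800000000 = 3.94737e-06 s.
t_prop = 3800000/200000000 = 0.019 s; RTT = 0.038 s.
Cycle = t_tx + RTT = 0.0380039 s.
Throughput = L / cycle = 15000 / 0.0380039 = 395 kbps.

395 kbps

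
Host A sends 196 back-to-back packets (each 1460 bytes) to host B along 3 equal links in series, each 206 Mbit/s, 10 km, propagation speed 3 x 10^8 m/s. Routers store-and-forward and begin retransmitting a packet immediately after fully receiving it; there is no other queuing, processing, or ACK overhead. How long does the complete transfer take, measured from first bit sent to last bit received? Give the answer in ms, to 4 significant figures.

Per-hop transmission t_tx = L/R = 11680/206000000 = 0.056699 ms.
Per-hop propagation t_prop = 10000/300000000 = 0.0333333 ms.
Pipeline fill: first packet needs 3·t_tx to clear all hops; remaining 195 packets each add one t_tx.
Total = (3+196-1)·t_tx + 3·t_prop = 198·0.056699 + 3·0.0333333 = 11.33 ms.

11.33 ms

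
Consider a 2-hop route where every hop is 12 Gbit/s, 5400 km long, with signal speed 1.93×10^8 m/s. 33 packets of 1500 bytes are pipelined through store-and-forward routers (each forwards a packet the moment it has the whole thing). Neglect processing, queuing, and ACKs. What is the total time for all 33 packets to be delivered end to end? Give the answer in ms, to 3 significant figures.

56.0 ms

Per-hop transmission t_tx = L/R = 12000/12000000000 = 0.001 ms.
Per-hop propagation t_prop = 5400000/193000000 = 27.9793 ms.
Pipeline fill: first packet needs 2·t_tx to clear all hops; remaining 32 packets each add one t_tx.
Total = (2+33-1)·t_tx + 2·t_prop = 34·0.001 + 2·27.9793 = 56.0 ms.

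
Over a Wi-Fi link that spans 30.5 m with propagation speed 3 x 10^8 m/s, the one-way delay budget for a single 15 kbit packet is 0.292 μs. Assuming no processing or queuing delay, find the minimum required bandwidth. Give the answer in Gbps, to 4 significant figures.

Propagation delay = 30.5 / 300000000 = 0.101667 μs.
Transmission budget = 0.292 − 0.101667 = 0.190333 μs.
R ≥ L / t_tx = 15000 bits / 1.90333e-07 s = 78.81 Gbps.

78.81 Gbps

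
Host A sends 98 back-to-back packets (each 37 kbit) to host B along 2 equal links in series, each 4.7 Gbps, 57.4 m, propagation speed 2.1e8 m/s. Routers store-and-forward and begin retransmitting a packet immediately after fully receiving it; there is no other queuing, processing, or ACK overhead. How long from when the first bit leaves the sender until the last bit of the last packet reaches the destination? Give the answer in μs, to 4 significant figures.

779.9 μs

Per-hop transmission t_tx = L/R = 37000/4700000000 = 7.87234 μs.
Per-hop propagation t_prop = 57.4/210000000 = 0.273333 μs.
Pipeline fill: first packet needs 2·t_tx to clear all hops; remaining 97 packets each add one t_tx.
Total = (2+98-1)·t_tx + 2·t_prop = 99·7.87234 + 2·0.273333 = 779.9 μs.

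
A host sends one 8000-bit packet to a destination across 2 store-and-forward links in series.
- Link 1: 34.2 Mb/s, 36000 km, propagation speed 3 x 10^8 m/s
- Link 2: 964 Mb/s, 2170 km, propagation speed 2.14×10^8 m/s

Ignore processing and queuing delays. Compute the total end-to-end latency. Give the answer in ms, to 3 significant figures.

130 ms

Transmission delays (L/R per hop): 0.233918, 0.00829876 ms; sum = 0.242217 ms.
Propagation delays (d/s per hop): 120, 10.1402 ms; sum = 130.14 ms.
End-to-end = 130 ms.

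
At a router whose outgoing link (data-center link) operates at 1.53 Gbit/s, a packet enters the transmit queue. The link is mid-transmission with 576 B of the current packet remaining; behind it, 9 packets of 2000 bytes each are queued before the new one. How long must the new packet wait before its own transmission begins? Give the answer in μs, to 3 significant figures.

97.1 μs

Each queued packet: L/R = 16000/1530000000 = 10.4575 μs.
9 queued → 94.1176 μs.
Plus remaining 4608 bits of current packet: 3.01176 μs.
Queuing delay = 97.1 μs.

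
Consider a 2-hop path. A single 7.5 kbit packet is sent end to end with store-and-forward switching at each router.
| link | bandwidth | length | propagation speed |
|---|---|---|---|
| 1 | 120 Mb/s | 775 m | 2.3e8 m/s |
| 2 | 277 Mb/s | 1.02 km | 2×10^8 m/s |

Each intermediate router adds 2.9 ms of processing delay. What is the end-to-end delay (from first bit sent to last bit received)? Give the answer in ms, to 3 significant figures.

3.00 ms

L = 7500 bits.
Transmission delays (L/R per hop): 0.0625, 0.0270758 ms; sum = 0.0895758 ms.
Propagation delays (d/s per hop): 0.00336957, 0.0051 ms; sum = 0.00846957 ms.
Processing at 1 router(s): 1 × 2.9 ms = 2.9 ms.
End-to-end = 3.00 ms.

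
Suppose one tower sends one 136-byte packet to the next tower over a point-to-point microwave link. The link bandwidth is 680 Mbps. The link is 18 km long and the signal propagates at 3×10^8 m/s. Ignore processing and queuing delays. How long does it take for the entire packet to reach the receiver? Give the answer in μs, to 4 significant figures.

L = 136 × 8 = 1088 bits.
Transmission delay = L/R = 1088 / 680000000 = 1.6 μs.
Propagation delay = d/s = 18000 m / 300000000 m/s = 60 μs.
Total = 61.60 μs.

61.60 μs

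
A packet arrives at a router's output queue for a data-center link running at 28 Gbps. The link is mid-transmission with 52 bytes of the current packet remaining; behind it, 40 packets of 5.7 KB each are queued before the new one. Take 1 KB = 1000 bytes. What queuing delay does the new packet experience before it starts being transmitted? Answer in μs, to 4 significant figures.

65.16 μs

Each queued packet: L/R = 45600/28000000000 = 1.62857 μs.
40 queued → 65.1429 μs.
Plus remaining 416 bits of current packet: 0.0148571 μs.
Queuing delay = 65.16 μs.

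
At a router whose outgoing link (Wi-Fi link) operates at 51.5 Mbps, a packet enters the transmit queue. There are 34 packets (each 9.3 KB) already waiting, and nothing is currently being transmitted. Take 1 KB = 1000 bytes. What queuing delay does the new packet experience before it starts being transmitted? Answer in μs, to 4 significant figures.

49120 μs

Each queued packet: L/R = 74400/51500000 = 1444.66 μs.
34 queued → 49118.4 μs.
Queuing delay = 49120 μs.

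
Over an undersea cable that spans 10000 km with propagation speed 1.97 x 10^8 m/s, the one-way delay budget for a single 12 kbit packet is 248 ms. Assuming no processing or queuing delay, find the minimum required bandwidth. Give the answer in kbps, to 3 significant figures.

60.8 kbps

Propagation delay = 10000000 / 197000000 = 50.7614 ms.
Transmission budget = 248 − 50.7614 = 197.239 ms.
R ≥ L / t_tx = 12000 bits / 0.197239 s = 60.8 kbps.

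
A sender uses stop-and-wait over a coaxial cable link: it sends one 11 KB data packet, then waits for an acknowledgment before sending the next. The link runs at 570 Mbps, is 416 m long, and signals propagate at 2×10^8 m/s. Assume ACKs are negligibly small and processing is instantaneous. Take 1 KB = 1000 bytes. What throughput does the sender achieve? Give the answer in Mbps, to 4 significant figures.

555.0 Mbps

t_tx = L/R = 88000/570000000 = 0.000154386 s.
t_prop = 416/200000000 = 2.08e-06 s; RTT = 4.16e-06 s.
Cycle = t_tx + RTT = 0.000158546 s.
Throughput = L / cycle = 88000 / 0.000158546 = 555.0 Mbps.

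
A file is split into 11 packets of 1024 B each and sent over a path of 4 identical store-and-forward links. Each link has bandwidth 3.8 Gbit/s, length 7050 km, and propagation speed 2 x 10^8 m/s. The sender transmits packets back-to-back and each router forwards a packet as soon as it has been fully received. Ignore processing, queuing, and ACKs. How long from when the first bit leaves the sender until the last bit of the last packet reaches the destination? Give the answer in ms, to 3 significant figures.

Per-hop transmission t_tx = L/R = 8192/3800000000 = 0.00215579 ms.
Per-hop propagation t_prop = 7050000/200000000 = 35.25 ms.
Pipeline fill: first packet needs 4·t_tx to clear all hops; remaining 10 packets each add one t_tx.
Total = (4+11-1)·t_tx + 4·t_prop = 14·0.00215579 + 4·35.25 = 141 ms.

141 ms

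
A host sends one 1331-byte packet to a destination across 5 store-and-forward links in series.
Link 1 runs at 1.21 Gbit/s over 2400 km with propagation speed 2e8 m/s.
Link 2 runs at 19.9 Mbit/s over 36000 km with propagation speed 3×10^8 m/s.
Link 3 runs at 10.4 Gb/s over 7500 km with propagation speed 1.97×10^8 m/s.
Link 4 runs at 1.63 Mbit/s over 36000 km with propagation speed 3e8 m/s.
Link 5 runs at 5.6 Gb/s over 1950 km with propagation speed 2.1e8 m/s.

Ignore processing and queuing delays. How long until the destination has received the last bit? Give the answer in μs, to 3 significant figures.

306000 μs

L = 1331 × 8 = 10648 bits.
Transmission delays (L/R per hop): 8.8, 535.075, 1.02385, 6532.52, 1.90143 μs; sum = 7079.32 μs.
Propagation delays (d/s per hop): 12000, 120000, 38071.1, 120000, 9285.71 μs; sum = 299357 μs.
End-to-end = 306000 μs.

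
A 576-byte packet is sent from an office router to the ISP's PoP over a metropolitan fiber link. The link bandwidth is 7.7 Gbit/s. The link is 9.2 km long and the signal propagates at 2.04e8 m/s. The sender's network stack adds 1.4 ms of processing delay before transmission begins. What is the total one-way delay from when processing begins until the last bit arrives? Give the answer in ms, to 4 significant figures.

1.446 ms

L = 576 × 8 = 4608 bits.
Transmission delay = L/R = 4608 / 7700000000 = 0.000598442 ms.
Propagation delay = d/s = 9200 m / 204000000 m/s = 0.045098 ms.
Plus processing delay 1.4 ms = 1.4 ms.
Total = 1.446 ms.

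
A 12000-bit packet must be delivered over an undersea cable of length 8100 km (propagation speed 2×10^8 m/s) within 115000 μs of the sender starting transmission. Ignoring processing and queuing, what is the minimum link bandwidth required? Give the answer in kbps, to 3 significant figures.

Propagation delay = 8100000 / 200000000 = 40500 μs.
Transmission budget = 115000 − 40500 = 74500 μs.
R ≥ L / t_tx = 12000 bits / 0.0745 s = 161 kbps.

161 kbps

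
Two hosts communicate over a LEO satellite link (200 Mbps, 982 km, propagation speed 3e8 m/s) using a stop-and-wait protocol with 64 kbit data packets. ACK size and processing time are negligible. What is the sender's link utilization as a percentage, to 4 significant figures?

t_tx = L/R = 64000/200000000 = 0.00032 s.
t_prop = 982000/300000000 = 0.00327333 s; RTT = 0.00654667 s.
Cycle = t_tx + RTT = 0.00686667 s.
Utilization = t_tx / cycle = 0.00032/0.00686667 = 4.660 %.

4.660 %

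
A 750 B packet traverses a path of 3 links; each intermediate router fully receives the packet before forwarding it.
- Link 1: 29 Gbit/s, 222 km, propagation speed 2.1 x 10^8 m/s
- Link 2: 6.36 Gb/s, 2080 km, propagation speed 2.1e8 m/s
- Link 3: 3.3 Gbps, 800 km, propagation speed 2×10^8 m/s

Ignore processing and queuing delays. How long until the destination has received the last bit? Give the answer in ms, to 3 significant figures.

15.0 ms

L = 750 × 8 = 6000 bits.
Transmission delays (L/R per hop): 0.000206897, 0.000943396, 0.00181818 ms; sum = 0.00296847 ms.
Propagation delays (d/s per hop): 1.05714, 9.90476, 4 ms; sum = 14.9619 ms.
End-to-end = 15.0 ms.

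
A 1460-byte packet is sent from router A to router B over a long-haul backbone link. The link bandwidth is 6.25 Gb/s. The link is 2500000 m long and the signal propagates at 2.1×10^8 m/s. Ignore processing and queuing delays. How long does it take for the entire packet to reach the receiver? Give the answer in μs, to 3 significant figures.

L = 1460 × 8 = 11680 bits.
Transmission delay = L/R = 11680 / 6250000000 = 1.8688 μs.
Propagation delay = d/s = 2500000 m / 210000000 m/s = 11904.8 μs.
Total = 11900 μs.

11900 μs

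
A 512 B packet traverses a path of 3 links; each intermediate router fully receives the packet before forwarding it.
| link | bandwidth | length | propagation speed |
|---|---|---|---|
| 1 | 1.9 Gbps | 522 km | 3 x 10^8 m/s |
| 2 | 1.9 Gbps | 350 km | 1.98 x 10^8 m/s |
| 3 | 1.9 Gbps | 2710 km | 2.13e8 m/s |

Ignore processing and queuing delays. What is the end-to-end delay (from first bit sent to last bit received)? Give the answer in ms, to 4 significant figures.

16.24 ms

L = 512 × 8 = 4096 bits.
Transmission delay per hop = L/R = 4096/1900000000 = 0.00215579 ms; 3 hops → 0.00646737 ms.
Propagation delays (d/s per hop): 1.74, 1.76768, 12.723 ms; sum = 16.2307 ms.
End-to-end = 16.24 ms.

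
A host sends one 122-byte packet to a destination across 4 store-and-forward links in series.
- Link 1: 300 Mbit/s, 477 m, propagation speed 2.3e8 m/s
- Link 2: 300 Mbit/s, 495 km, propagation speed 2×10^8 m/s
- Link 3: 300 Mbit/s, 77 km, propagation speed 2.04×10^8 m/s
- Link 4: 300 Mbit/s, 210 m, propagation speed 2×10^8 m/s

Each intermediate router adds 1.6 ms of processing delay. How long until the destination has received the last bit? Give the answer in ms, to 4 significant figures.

7.669 ms

L = 122 × 8 = 976 bits.
Transmission delay per hop = L/R = 976/300000000 = 0.00325333 ms; 4 hops → 0.0130133 ms.
Propagation delays (d/s per hop): 0.00207391, 2.475, 0.377451, 0.00105 ms; sum = 2.85557 ms.
Processing at 3 router(s): 3 × 1.6 ms = 4.8 ms.
End-to-end = 7.669 ms.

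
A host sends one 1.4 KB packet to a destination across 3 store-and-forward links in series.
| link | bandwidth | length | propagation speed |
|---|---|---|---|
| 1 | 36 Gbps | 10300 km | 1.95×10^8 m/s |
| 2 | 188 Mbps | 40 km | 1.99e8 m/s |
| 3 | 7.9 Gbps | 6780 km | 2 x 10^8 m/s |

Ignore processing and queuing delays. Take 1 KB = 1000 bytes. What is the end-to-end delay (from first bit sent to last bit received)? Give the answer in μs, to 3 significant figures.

L = 11200 bits.
Transmission delays (L/R per hop): 0.311111, 59.5745, 1.41772 μs; sum = 61.3033 μs.
Propagation delays (d/s per hop): 52820.5, 201.005, 33900 μs; sum = 86921.5 μs.
End-to-end = 87000 μs.

87000 μs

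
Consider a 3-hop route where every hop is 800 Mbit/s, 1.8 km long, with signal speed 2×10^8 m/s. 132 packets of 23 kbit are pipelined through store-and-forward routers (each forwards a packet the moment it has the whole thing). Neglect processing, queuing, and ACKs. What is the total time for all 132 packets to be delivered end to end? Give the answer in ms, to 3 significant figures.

3.88 ms

Per-hop transmission t_tx = L/R = 23000/800000000 = 0.02875 ms.
Per-hop propagation t_prop = 1800/200000000 = 0.009 ms.
Pipeline fill: first packet needs 3·t_tx to clear all hops; remaining 131 packets each add one t_tx.
Total = (3+132-1)·t_tx + 3·t_prop = 134·0.02875 + 3·0.009 = 3.88 ms.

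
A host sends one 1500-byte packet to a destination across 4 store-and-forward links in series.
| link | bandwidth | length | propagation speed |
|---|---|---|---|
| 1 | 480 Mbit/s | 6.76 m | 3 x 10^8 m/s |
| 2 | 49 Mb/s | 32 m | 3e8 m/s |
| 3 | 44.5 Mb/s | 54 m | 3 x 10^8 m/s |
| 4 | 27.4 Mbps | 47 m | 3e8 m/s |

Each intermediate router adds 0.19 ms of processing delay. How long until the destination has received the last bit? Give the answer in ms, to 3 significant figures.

L = 1500 × 8 = 12000 bits.
Transmission delays (L/R per hop): 0.025, 0.244898, 0.269663, 0.437956 ms; sum = 0.977517 ms.
Propagation delays (d/s per hop): 2.25333e-05, 0.000106667, 0.00018, 0.000156667 ms; sum = 0.000465867 ms.
Processing at 3 router(s): 3 × 0.19 ms = 0.57 ms.
End-to-end = 1.55 ms.

1.55 ms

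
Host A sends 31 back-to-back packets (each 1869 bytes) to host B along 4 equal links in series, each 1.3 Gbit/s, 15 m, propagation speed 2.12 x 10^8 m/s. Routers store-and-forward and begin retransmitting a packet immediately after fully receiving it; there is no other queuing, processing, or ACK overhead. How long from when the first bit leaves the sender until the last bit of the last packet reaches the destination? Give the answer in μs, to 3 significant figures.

Per-hop transmission t_tx = L/R = 14952/1300000000 = 11.5015 μs.
Per-hop propagation t_prop = 15/212000000 = 0.0707547 μs.
Pipeline fill: first packet needs 4·t_tx to clear all hops; remaining 30 packets each add one t_tx.
Total = (4+31-1)·t_tx + 4·t_prop = 34·11.5015 + 4·0.0707547 = 391 μs.

391 μs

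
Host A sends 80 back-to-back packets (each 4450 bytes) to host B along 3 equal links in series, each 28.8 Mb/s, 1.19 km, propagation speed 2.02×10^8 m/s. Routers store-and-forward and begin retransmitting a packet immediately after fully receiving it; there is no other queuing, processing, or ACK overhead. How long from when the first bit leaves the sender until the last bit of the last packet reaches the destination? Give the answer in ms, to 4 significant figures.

Per-hop transmission t_tx = L/R = 35600/28800000 = 1.23611 ms.
Per-hop propagation t_prop = 1190/202000000 = 0.00589109 ms.
Pipeline fill: first packet needs 3·t_tx to clear all hops; remaining 79 packets each add one t_tx.
Total = (3+80-1)·t_tx + 3·t_prop = 82·1.23611 + 3·0.00589109 = 101.4 ms.

101.4 ms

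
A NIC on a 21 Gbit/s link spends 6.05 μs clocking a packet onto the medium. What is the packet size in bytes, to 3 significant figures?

L = R × t_tx = 21000000000 b/s × 6.05e-06 s = 127050 bits.
In bytes: 127050 / 8 = 15900 bytes.

15900 bytes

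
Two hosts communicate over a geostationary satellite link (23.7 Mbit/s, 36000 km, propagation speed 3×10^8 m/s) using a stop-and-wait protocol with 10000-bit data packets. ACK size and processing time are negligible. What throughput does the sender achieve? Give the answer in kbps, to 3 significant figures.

41.6 kbps

t_tx = L/R = 10000/23700000 = 0.000421941 s.
t_prop = 36000000/300000000 = 0.12 s; RTT = 0.24 s.
Cycle = t_tx + RTT = 0.240422 s.
Throughput = L / cycle = 10000 / 0.240422 = 41.6 kbps.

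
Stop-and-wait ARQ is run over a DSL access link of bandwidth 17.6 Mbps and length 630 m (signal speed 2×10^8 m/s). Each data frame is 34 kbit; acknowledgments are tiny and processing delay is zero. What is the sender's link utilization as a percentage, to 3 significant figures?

99.7 %

t_tx = L/R = 34000/17600000 = 0.00193182 s.
t_prop = 630/200000000 = 3.15e-06 s; RTT = 6.3e-06 s.
Cycle = t_tx + RTT = 0.00193812 s.
Utilization = t_tx / cycle = 0.00193182/0.00193812 = 99.7 %.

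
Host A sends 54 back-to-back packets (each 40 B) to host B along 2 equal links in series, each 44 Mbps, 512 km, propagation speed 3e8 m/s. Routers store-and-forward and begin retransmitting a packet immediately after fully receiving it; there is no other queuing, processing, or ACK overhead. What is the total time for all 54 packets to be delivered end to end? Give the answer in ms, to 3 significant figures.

3.81 ms

Per-hop transmission t_tx = L/R = 320/44000000 = 0.00727273 ms.
Per-hop propagation t_prop = 512000/300000000 = 1.70667 ms.
Pipeline fill: first packet needs 2·t_tx to clear all hops; remaining 53 packets each add one t_tx.
Total = (2+54-1)·t_tx + 2·t_prop = 55·0.00727273 + 2·1.70667 = 3.81 ms.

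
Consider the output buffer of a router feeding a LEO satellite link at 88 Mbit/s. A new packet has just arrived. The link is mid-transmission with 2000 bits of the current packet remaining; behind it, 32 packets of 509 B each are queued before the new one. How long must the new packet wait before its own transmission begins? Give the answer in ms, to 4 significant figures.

Each queued packet: L/R = 4072/88000000 = 0.0462727 ms.
32 queued → 1.48073 ms.
Plus remaining 2000 bits of current packet: 0.0227273 ms.
Queuing delay = 1.503 ms.

1.503 ms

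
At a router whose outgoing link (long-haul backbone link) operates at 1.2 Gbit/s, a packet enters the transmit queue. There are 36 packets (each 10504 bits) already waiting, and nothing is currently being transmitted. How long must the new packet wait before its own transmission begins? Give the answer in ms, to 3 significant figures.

0.315 ms

Each queued packet: L/R = 10504/1200000000 = 0.00875333 ms.
36 queued → 0.31512 ms.
Queuing delay = 0.315 ms.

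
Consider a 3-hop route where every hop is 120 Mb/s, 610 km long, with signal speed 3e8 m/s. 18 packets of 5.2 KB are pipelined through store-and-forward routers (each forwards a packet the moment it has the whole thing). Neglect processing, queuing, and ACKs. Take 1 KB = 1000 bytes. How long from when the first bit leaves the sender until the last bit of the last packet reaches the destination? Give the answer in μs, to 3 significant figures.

Per-hop transmission t_tx = L/R = 41600/120000000 = 346.667 μs.
Per-hop propagation t_prop = 610000/300000000 = 2033.33 μs.
Pipeline fill: first packet needs 3·t_tx to clear all hops; remaining 17 packets each add one t_tx.
Total = (3+18-1)·t_tx + 3·t_prop = 20·346.667 + 3·2033.33 = 13000 μs.

13000 μs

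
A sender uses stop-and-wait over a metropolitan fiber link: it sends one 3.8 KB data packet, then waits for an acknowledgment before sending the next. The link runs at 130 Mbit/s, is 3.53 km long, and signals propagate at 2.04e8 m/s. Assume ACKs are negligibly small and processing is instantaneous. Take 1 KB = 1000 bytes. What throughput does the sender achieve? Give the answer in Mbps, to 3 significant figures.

t_tx = L/R = 30400/130000000 = 0.000233846 s.
t_prop = 3530/204000000 = 1.73039e-05 s; RTT = 3.46078e-05 s.
Cycle = t_tx + RTT = 0.000268454 s.
Throughput = L / cycle = 30400 / 0.000268454 = 113 Mbps.

113 Mbps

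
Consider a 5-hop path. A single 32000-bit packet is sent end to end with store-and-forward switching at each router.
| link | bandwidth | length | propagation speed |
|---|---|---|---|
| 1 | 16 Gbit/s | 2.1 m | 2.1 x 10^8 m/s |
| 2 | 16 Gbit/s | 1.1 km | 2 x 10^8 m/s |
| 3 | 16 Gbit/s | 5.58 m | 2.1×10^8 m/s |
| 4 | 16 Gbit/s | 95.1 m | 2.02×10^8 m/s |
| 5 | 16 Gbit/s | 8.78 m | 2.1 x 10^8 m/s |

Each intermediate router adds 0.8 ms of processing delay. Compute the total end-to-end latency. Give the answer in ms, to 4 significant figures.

3.216 ms

Transmission delay per hop = L/R = 32000/16000000000 = 0.002 ms; 5 hops → 0.01 ms.
Propagation delays (d/s per hop): 1e-05, 0.0055, 2.65714e-05, 0.000470792, 4.18095e-05 ms; sum = 0.00604917 ms.
Processing at 4 router(s): 4 × 0.8 ms = 3.2 ms.
End-to-end = 3.216 ms.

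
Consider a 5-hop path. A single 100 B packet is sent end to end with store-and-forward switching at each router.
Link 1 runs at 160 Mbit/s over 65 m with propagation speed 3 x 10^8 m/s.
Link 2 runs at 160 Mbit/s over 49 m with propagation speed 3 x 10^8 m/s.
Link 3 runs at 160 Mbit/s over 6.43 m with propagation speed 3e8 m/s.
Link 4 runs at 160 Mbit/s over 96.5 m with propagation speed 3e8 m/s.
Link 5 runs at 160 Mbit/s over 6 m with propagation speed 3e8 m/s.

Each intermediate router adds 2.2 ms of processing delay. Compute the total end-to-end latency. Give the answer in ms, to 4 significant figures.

L = 100 × 8 = 800 bits.
Transmission delay per hop = L/R = 800/160000000 = 0.005 ms; 5 hops → 0.025 ms.
Propagation delays (d/s per hop): 0.000216667, 0.000163333, 2.14333e-05, 0.000321667, 2e-05 ms; sum = 0.0007431 ms.
Processing at 4 router(s): 4 × 2.2 ms = 8.8 ms.
End-to-end = 8.826 ms.

8.826 ms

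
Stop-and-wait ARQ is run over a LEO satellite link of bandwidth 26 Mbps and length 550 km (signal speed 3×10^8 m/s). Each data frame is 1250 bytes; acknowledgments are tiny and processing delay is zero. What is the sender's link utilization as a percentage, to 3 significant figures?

9.49 %

t_tx = L/R = 10000/26000000 = 0.000384615 s.
t_prop = 550000/300000000 = 0.00183333 s; RTT = 0.00366667 s.
Cycle = t_tx + RTT = 0.00405128 s.
Utilization = t_tx / cycle = 0.000384615/0.00405128 = 9.49 %.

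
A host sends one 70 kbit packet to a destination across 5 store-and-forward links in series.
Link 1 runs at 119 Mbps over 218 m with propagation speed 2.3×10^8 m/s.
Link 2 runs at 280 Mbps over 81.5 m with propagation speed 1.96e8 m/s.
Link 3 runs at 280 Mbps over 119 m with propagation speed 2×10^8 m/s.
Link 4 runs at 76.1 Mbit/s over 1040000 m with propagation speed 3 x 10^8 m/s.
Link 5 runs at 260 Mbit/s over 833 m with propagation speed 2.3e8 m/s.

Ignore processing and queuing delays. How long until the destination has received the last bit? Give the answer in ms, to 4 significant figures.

5.750 ms

L = 70000 bits.
Transmission delays (L/R per hop): 0.588235, 0.25, 0.25, 0.919842, 0.269231 ms; sum = 2.27731 ms.
Propagation delays (d/s per hop): 0.000947826, 0.000415816, 0.000595, 3.46667, 0.00362174 ms; sum = 3.47225 ms.
End-to-end = 5.750 ms.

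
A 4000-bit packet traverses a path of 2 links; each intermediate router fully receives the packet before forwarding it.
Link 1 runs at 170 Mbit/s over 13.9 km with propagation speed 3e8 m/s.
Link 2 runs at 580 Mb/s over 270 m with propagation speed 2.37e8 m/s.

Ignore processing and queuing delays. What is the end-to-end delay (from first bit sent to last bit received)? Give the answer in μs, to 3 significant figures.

77.9 μs

Transmission delays (L/R per hop): 23.5294, 6.89655 μs; sum = 30.426 μs.
Propagation delays (d/s per hop): 46.3333, 1.13924 μs; sum = 47.4726 μs.
End-to-end = 77.9 μs.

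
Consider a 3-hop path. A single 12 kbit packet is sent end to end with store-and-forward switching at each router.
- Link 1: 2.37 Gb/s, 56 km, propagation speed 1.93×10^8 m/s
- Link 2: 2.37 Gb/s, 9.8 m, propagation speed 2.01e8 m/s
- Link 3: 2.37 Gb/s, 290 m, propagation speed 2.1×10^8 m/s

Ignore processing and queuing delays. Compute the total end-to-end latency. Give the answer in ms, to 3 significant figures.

0.307 ms

L = 12000 bits.
Transmission delay per hop = L/R = 12000/2370000000 = 0.00506329 ms; 3 hops → 0.0151899 ms.
Propagation delays (d/s per hop): 0.290155, 4.87562e-05, 0.00138095 ms; sum = 0.291585 ms.
End-to-end = 0.307 ms.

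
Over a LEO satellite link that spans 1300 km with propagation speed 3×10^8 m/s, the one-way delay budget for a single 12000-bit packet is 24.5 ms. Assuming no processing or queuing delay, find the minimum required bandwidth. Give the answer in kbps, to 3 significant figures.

Propagation delay = 1300000 / 300000000 = 4.33333 ms.
Transmission budget = 24.5 − 4.33333 = 20.1667 ms.
R ≥ L / t_tx = 12000 bits / 0.0201667 s = 595 kbps.

595 kbps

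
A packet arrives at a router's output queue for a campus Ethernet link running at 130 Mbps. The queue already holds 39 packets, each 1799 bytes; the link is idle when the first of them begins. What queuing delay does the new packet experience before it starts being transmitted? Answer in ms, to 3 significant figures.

Each queued packet: L/R = 14392/130000000 = 0.110708 ms.
39 queued → 4.3176 ms.
Queuing delay = 4.32 ms.

4.32 ms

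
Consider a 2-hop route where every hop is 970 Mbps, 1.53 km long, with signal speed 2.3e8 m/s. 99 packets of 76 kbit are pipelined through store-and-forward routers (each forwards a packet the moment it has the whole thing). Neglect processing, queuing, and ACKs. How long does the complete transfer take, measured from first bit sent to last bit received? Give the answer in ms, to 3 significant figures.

Per-hop transmission t_tx = L/R = 76000/970000000 = 0.0783505 ms.
Per-hop propagation t_prop = 1530/2.3e+08 = 0.00665217 ms.
Pipeline fill: first packet needs 2·t_tx to clear all hops; remaining 98 packets each add one t_tx.
Total = (2+99-1)·t_tx + 2·t_prop = 100·0.0783505 + 2·0.00665217 = 7.85 ms.

7.85 ms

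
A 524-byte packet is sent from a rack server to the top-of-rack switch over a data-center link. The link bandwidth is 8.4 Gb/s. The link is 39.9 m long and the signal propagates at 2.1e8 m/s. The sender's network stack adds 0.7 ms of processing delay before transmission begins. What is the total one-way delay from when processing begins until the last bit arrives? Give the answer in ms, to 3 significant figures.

L = 524 × 8 = 4192 bits.
Transmission delay = L/R = 4192 / 8400000000 = 0.000499048 ms.
Propagation delay = d/s = 39.9 m / 210000000 m/s = 0.00019 ms.
Plus processing delay 0.7 ms = 0.7 ms.
Total = 0.701 ms.

0.701 ms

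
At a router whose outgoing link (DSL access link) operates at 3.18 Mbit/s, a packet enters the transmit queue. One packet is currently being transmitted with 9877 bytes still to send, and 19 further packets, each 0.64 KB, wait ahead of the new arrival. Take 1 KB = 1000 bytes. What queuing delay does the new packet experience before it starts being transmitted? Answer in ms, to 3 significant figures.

Each queued packet: L/R = 5120/3180000 = 1.61006 ms.
19 queued → 30.5912 ms.
Plus remaining 79016 bits of current packet: 24.8478 ms.
Queuing delay = 55.4 ms.

55.4 ms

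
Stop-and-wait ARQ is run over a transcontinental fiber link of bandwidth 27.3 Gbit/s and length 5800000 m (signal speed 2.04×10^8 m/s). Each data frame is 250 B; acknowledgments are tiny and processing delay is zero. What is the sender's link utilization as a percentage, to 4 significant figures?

t_tx = L/R = 2000/27300000000 = 7.32601e-08 s.
t_prop = 5800000/204000000 = 0.0284314 s; RTT = 0.0568627 s.
Cycle = t_tx + RTT = 0.0568628 s.
Utilization = t_tx / cycle = 7.32601e-08/0.0568628 = 0.0001288 %.

0.0001288 %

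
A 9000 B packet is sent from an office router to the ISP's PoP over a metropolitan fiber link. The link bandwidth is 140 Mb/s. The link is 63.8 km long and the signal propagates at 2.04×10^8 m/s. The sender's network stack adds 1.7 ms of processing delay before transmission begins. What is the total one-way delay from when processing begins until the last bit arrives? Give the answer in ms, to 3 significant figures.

2.53 ms

L = 9000 × 8 = 72000 bits.
Transmission delay = L/R = 72000 / 140000000 = 0.514286 ms.
Propagation delay = d/s = 63800 m / 204000000 m/s = 0.312745 ms.
Plus processing delay 1.7 ms = 1.7 ms.
Total = 2.53 ms.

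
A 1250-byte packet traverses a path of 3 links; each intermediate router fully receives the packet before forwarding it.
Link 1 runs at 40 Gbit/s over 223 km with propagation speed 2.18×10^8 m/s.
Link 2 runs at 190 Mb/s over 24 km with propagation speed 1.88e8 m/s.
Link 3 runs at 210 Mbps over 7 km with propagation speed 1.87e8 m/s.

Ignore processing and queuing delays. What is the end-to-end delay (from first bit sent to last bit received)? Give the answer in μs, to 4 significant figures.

L = 1250 × 8 = 10000 bits.
Transmission delays (L/R per hop): 0.25, 52.6316, 47.619 μs; sum = 100.501 μs.
Propagation delays (d/s per hop): 1022.94, 127.66, 37.4332 μs; sum = 1188.03 μs.
End-to-end = 1289 μs.

1289 μs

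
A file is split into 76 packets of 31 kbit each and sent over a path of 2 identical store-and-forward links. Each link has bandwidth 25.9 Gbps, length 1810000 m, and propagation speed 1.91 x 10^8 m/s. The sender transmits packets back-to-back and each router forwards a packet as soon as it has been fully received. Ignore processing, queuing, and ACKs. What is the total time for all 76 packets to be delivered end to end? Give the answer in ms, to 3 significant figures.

Per-hop transmission t_tx = L/R = 31000/25900000000 = 0.00119691 ms.
Per-hop propagation t_prop = 1810000/191000000 = 9.47644 ms.
Pipeline fill: first packet needs 2·t_tx to clear all hops; remaining 75 packets each add one t_tx.
Total = (2+76-1)·t_tx + 2·t_prop = 77·0.00119691 + 2·9.47644 = 19.0 ms.

19.0 ms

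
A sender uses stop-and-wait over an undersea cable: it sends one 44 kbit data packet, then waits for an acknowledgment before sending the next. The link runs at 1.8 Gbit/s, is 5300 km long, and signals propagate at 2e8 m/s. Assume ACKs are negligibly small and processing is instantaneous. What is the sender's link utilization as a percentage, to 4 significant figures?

0.04610 %

t_tx = L/R = 44000/1800000000 = 2.44444e-05 s.
t_prop = 5300000/200000000 = 0.0265 s; RTT = 0.053 s.
Cycle = t_tx + RTT = 0.0530244 s.
Utilization = t_tx / cycle = 2.44444e-05/0.0530244 = 0.04610 %.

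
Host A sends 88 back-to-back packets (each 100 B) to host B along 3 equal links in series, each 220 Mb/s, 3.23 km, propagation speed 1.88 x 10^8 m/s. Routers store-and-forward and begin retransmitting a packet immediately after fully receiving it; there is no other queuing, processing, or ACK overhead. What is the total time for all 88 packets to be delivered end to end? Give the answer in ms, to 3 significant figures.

0.379 ms

Per-hop transmission t_tx = L/R = 800/220000000 = 0.00363636 ms.
Per-hop propagation t_prop = 3230/188000000 = 0.0171809 ms.
Pipeline fill: first packet needs 3·t_tx to clear all hops; remaining 87 packets each add one t_tx.
Total = (3+88-1)·t_tx + 3·t_prop = 90·0.00363636 + 3·0.0171809 = 0.379 ms.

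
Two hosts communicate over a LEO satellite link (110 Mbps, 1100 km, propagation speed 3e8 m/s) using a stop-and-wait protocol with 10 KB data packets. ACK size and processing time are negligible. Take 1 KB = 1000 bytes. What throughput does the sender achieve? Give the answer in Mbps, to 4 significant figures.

9.925 Mbps

t_tx = L/R = 80000/110000000 = 0.000727273 s.
t_prop = 1100000/300000000 = 0.00366667 s; RTT = 0.00733333 s.
Cycle = t_tx + RTT = 0.00806061 s.
Throughput = L / cycle = 80000 / 0.00806061 = 9.925 Mbps.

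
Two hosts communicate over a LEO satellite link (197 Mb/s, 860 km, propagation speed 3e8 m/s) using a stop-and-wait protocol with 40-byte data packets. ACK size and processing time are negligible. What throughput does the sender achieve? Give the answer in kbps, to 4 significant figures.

t_tx = L/R = 320/197000000 = 1.62437e-06 s.
t_prop = 860000/300000000 = 0.00286667 s; RTT = 0.00573333 s.
Cycle = t_tx + RTT = 0.00573496 s.
Throughput = L / cycle = 320 / 0.00573496 = 55.80 kbps.

55.80 kbps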